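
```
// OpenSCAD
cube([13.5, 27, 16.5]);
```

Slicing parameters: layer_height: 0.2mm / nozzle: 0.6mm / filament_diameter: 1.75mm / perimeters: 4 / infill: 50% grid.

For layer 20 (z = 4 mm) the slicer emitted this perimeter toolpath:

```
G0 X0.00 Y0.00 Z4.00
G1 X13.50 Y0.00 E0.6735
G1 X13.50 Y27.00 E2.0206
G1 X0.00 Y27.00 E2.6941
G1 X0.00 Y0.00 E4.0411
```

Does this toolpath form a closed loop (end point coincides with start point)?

yes

Start point (G0): (0.00, 0.00). End point (last G1): the path returns to the start — closed.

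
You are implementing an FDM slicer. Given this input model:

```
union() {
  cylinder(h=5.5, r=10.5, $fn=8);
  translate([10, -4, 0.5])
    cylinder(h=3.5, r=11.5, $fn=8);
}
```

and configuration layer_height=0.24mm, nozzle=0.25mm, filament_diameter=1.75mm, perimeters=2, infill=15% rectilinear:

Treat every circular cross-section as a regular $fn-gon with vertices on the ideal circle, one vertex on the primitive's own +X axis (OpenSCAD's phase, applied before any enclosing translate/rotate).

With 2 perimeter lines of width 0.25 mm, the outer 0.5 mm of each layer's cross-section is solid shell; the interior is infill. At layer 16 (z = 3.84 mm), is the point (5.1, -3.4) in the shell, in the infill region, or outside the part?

At z = 3.84 mm: the r=10.5 cylinder gives a regular 8-gon of circumradius 10.5 (constant along its height); the cylinder at (10, -4): section is a regular 8-gon, circumradius r=11.5; Taking the union: the regions partially overlap (shared area 126.03 mm²), so overlapping operands fuse into one piece — 1 connected region. Overall, the cross-section is a single solid region. The nearest boundary edge runs (1.87, -12.13)→(1.02, -10.08); distance from the point to it = 7.83 mm. The point is inside the cross-section and 7.83 mm from the nearest boundary — more than the 0.5 mm shell width (2 × 0.25), so it's in the infill interior.

infill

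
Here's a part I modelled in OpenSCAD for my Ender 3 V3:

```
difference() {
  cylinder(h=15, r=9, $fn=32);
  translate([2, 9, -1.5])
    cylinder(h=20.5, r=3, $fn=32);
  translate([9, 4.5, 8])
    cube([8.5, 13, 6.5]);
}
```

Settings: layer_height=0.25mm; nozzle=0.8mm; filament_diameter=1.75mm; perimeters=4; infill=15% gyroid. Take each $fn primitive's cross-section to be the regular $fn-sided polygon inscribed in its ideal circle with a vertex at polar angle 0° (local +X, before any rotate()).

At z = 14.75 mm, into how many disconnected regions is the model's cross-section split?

1

At z = 14.75 mm: the cylinder: section is a regular 32-gon, circumradius r=9; the r=3 cylinder at (2, 9) gives a regular 32-gon of circumradius 3 (constant along its height); the cube at (9, 4.5) is not intersected at this z (z outside [8, 14.5]); Taking the first minus the rest: starting from the r=9 cylinder, the r=3 cylinder at (2, 9) partially overlaps it — only the 11.59 mm² overlap (of its 28.09 mm²) is removed, clipping the outline — 1 connected region. The result has 1 disconnected region.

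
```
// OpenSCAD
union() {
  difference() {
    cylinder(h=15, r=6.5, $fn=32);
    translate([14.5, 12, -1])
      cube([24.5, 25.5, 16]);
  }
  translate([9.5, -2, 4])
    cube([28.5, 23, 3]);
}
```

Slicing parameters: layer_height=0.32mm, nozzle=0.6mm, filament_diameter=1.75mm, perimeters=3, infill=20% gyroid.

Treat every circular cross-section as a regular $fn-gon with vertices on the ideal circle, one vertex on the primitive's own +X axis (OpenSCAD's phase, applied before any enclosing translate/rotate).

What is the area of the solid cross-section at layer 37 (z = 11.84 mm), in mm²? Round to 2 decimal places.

At z = 11.84 mm: the r=6.5 cylinder gives a regular 32-gon of circumradius 6.5 (constant along its height) (area = (32/2)·6.500²·sin(360°/32) = 131.88 mm²); the cube at (14.5, 12) (footprint 24.5×25.5) is included at this height (area 624.75 mm²); Subtracting the remaining from the first: starting from the r=6.5 cylinder (131.88 mm²), the 24.5×25.5 cube at (14.5, 12) misses the remaining region (no effect) — area = 131.88 mm²; the cube at (9.5, -2) is not intersected at this z (z outside [4, 7]); Combining (union): only that combined region is present, so the union is just that shape — area = 131.88 mm². Overall, the cross-section is a single solid region. Net area = 131.88 mm².

131.88 mm²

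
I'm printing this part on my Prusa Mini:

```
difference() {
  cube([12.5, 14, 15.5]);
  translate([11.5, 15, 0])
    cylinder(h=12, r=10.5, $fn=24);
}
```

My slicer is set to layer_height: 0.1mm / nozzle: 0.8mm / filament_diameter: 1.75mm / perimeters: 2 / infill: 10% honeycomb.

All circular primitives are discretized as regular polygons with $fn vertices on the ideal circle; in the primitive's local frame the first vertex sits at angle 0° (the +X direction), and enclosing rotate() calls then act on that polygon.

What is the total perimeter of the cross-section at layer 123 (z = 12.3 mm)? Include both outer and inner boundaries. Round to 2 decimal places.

At z = 12.3 mm: the cube is present — its section is the full 12.5×14 rectangle (perimeter 53.00 mm); the cylinder at (11.5, 15) does not reach this height (z outside [0, 12]); Subtracting the remaining from the first: none of the subtracted shapes is present at this height, so the 12.5×14 cube is unchanged — boundary = 53.00 mm. Overall, the cross-section is a single solid region. Total boundary length (outer) = 53.00 mm.

53.00 mm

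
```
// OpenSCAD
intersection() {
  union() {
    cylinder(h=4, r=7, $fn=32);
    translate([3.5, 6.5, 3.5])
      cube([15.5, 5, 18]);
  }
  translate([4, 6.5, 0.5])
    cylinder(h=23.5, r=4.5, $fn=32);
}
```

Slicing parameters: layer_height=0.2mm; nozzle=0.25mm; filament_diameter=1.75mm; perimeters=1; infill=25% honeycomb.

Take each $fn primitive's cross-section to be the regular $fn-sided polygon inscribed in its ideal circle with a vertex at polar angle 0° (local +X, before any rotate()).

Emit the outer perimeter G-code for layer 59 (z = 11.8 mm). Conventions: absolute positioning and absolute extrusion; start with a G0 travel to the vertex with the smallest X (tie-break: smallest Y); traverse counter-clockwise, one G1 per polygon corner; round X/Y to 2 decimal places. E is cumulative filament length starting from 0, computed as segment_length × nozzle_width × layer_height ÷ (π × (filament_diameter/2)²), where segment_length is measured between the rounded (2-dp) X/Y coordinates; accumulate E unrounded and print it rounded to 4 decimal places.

At z = 11.8 mm: the cylinder is absent (z outside [0, 4]); the 15.5×5 cube at (3.5, 6.5) contributes its full rectangle; Merging all regions: only the 15.5×5 cube at (3.5, 6.5) is present, so the union is just that shape — 1 connected region; the r=4.5 cylinder at (4, 6.5) contributes a regular 32-gon of circumradius 4.5; Keeping only the common overlap: the r=4.5 cylinder at (4, 6.5) partially overlaps the result so far; clipping to the common part keeps 18.04 mm² — 1 connected region. The outline is a single polygon with 11 vertices. Extrusion per mm of travel: 0.25 × 0.2 / (π × 0.875²) = 0.020788. Accumulating E over each segment gives final E = 0.3536.

G0 X3.50 Y6.50 Z11.80
G1 X8.50 Y6.50 E0.1039
G1 X8.41 Y7.38 E0.1223
G1 X8.16 Y8.22 E0.1405
G1 X7.74 Y9.00 E0.1590
G1 X7.18 Y9.68 E0.1773
G1 X6.50 Y10.24 E0.1956
G1 X5.72 Y10.66 E0.2140
G1 X4.88 Y10.91 E0.2322
G1 X4.00 Y11.00 E0.2506
G1 X3.50 Y10.95 E0.2611
G1 X3.50 Y6.50 E0.3536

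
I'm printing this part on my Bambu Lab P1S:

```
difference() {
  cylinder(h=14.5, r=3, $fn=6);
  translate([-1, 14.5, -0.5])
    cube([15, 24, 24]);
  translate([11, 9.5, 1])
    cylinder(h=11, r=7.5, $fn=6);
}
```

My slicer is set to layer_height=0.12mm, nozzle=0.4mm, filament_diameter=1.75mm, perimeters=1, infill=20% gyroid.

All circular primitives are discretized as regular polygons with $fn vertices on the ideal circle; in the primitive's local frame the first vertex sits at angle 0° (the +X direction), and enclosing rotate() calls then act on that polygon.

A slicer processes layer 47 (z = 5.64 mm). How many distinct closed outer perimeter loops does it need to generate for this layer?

1

At z = 5.64 mm: the r=3 cylinder contributes a regular 6-gon of circumradius 3; the cube at (-1, 14.5) is present — its section is the full 15×24 rectangle; the cylinder at (11, 9.5): section is a regular 6-gon, circumradius r=7.5; After the difference (first − rest): starting from the r=3 cylinder, the 15×24 cube at (-1, 14.5) misses the remaining region (no effect); the r=7.5 cylinder at (11, 9.5) misses the remaining region (no effect) — 1 connected region. The result has 1 disconnected region.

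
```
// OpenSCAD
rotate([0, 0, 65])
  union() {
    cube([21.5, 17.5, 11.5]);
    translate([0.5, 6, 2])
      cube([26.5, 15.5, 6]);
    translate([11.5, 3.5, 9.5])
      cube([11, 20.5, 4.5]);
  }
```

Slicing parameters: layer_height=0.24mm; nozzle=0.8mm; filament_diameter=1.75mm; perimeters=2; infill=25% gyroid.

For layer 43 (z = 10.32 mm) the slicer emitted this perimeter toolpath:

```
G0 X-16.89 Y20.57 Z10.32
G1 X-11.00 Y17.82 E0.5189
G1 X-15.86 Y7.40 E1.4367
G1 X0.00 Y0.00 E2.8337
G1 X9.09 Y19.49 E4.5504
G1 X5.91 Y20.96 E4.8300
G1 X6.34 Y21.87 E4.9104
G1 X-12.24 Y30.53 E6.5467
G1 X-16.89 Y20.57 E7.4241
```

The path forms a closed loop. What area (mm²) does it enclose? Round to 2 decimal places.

Apply the shoelace formula to the sequence of (X, Y) vertices; enclosed area = 461.67 mm².

461.67 mm²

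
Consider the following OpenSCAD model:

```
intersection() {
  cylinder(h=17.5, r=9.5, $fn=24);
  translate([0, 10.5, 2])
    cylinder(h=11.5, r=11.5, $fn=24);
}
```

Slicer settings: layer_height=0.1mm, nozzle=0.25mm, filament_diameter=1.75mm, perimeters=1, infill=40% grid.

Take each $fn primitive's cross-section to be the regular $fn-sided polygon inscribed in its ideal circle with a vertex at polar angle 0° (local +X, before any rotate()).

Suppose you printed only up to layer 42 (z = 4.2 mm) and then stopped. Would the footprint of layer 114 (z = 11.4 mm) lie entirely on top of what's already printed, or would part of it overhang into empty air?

Compare the two slices. At z = 4.2: the r=9.5 cylinder gives a regular 24-gon of circumradius 9.5 (constant along its height) (area = (24/2)·9.500²·sin(360°/24) = 280.30 mm²); the r=11.5 cylinder at (0, 10.5) gives a regular 24-gon of circumradius 11.5 (constant along its height) (area = (24/2)·11.500²·sin(360°/24) = 410.75 mm²); Taking the intersection: the r=11.5 cylinder at (0, 10.5) partially overlaps the r=9.5 cylinder; clipping to the common part keeps 131.46 mm² — area = 131.46 mm². At z = 11.4: the r=9.5 cylinder contributes a regular 24-gon of circumradius 9.5 (area = (24/2)·9.500²·sin(360°/24) = 280.30 mm²); the r=11.5 cylinder at (0, 10.5) gives a regular 24-gon of circumradius 11.5 (constant along its height) (area = (24/2)·11.500²·sin(360°/24) = 410.75 mm²); Taking the intersection: the r=11.5 cylinder at (0, 10.5) partially overlaps the r=9.5 cylinder; clipping to the common part keeps 131.46 mm² — area = 131.46 mm². Checking containment: the cross-section at z = 11.4 is a subset of the cross-section at z = 4.2.

entirely on top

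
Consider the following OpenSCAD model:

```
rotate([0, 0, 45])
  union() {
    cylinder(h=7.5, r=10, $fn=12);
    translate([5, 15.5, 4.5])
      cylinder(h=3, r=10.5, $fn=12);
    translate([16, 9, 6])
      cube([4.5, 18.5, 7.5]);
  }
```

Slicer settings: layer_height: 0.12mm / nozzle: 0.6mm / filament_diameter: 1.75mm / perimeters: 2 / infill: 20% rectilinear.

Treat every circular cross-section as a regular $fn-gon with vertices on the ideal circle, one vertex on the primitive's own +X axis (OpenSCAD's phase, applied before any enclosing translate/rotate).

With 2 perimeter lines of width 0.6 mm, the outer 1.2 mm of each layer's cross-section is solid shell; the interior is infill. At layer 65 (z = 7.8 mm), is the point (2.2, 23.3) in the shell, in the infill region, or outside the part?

At z = 7.8 mm: the cylinder does not reach this height (z outside [0, 7.5]); the cylinder at (5, 15.5) does not reach this height (z outside [4.5, 7.5]); the 4.5×18.5 cube at (16, 9) contributes its full rectangle; Taking the union: only the 4.5×18.5 cube at (16, 9) is present, so the union is just that shape — 1 connected region; (whole slice rotated 45° about Z — lengths, areas and connectivity unchanged). Overall, the cross-section is a single solid region. Undo the 45° rotation: the query point maps to (18.031, 14.920) in the un-rotated model frame. The nearest boundary edge runs (16.00, 27.50)→(16.00, 9.00); distance from the point to it = 2.03 mm. The point is inside the cross-section and 2.03 mm from the nearest boundary — more than the 1.2 mm shell width (2 × 0.6), so it's in the infill interior.

infill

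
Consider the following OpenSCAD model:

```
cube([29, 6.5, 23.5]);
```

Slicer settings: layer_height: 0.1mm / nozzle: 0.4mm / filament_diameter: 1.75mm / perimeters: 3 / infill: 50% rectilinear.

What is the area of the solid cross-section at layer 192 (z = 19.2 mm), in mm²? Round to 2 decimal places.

At z = 19.2 mm: the cube is present — its section is the full 29×6.5 rectangle (area 188.50 mm²). Overall, the cross-section is a single solid region. Net area = 188.50 mm².

188.50 mm²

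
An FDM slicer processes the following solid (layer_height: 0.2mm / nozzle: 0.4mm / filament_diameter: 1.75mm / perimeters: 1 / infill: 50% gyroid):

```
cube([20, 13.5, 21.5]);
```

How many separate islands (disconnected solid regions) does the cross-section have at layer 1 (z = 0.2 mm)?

At z = 0.2 mm: the cube is present — its section is the full 20×13.5 rectangle. Overall, the cross-section is a single solid region. Island count = 1.

1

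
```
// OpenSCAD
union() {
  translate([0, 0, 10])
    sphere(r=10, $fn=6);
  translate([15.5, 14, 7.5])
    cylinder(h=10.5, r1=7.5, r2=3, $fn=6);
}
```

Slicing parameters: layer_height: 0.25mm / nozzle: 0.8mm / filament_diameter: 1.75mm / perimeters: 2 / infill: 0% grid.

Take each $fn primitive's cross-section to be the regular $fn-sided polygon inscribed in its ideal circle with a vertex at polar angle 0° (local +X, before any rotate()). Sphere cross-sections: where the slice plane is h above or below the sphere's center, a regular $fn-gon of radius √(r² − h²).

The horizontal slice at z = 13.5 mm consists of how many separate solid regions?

2

At z = 13.5 mm: the r=10 sphere contributes a regular 6-gon of circumradius √(10²−3.5²) = 9.367; the cone at (15.5, 14) (r1=7.5→r2=3) has section circumradius 4.929 here — a regular 6-gon; Merging all regions: the 2 present regions are separate (no shared area or edge), so areas and boundary lengths simply add and each stays a separate island — 2 connected regions. The result has 2 disconnected regions.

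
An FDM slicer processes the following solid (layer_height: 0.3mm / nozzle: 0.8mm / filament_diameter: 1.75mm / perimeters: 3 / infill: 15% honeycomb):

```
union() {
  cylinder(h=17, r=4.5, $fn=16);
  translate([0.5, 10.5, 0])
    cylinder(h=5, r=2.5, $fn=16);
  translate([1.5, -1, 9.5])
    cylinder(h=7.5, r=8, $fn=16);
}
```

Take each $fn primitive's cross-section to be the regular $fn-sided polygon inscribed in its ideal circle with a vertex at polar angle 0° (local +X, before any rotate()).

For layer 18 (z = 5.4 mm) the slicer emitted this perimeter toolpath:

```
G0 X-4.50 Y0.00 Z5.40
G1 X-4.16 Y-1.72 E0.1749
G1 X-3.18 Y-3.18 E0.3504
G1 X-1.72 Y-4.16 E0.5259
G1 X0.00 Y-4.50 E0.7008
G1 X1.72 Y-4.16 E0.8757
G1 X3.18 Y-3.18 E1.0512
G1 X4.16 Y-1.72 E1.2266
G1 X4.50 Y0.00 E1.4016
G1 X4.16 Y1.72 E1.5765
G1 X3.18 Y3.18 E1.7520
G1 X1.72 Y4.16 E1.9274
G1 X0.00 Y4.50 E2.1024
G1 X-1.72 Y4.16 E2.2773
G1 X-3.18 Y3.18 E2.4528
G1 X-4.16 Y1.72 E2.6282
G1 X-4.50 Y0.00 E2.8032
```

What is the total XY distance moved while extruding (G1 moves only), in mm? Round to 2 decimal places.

Sum the Euclidean lengths of each G1 segment: total = 28.09 mm.

28.09 mm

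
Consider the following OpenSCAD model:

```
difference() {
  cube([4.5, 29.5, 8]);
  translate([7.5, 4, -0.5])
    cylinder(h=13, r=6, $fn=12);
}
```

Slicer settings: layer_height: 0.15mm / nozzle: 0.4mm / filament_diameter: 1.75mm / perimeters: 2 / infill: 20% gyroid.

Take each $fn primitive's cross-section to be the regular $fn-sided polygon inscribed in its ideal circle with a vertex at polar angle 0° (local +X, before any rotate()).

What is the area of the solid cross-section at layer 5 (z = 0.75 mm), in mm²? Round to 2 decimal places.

At z = 0.75 mm: the cube is present — its section is the full 4.5×29.5 rectangle (area 132.75 mm²); the r=6 cylinder at (7.5, 4) contributes a regular 12-gon of circumradius 6 (area = (12/2)·6.000²·sin(360°/12) = 108.00 mm²); After the difference (first − rest): starting from the 4.5×29.5 cube (132.75 mm²), the r=6 cylinder at (7.5, 4) partially overlaps it — only the 19.70 mm² overlap (of its 108.00 mm²) is removed, clipping the outline — area = 113.05 mm². Overall, the cross-section is a single solid region. Net area = 113.05 mm².

113.05 mm²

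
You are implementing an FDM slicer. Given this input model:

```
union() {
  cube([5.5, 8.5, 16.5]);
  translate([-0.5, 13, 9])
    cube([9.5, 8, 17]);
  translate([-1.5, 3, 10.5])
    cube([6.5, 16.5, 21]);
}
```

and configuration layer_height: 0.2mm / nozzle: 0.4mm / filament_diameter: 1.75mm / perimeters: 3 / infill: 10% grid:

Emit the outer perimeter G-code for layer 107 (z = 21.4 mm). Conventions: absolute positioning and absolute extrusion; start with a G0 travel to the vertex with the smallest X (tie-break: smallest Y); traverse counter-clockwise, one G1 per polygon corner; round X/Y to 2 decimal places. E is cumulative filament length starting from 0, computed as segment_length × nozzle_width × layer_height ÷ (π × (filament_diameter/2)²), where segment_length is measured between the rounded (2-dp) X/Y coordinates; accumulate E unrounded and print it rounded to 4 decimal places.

At z = 21.4 mm: the cube is absent (z outside [0, 16.5]); the 9.5×8 cube at (-0.5, 13) contributes its full rectangle; the 6.5×16.5 cube at (-1.5, 3) contributes its full rectangle; Merging all regions: the regions partially overlap (shared area 35.75 mm²), so overlapping operands fuse into one piece — 1 connected region. The outline is a single polygon with 8 vertices. Extrusion per mm of travel: 0.4 × 0.2 / (π × 0.875²) = 0.033260. Accumulating E over each segment gives final E = 1.8958.

G0 X-1.50 Y3.00 Z21.40
G1 X5.00 Y3.00 E0.2162
G1 X5.00 Y13.00 E0.5488
G1 X9.00 Y13.00 E0.6818
G1 X9.00 Y21.00 E0.9479
G1 X-0.50 Y21.00 E1.2639
G1 X-0.50 Y19.50 E1.3138
G1 X-1.50 Y19.50 E1.3470
G1 X-1.50 Y3.00 E1.8958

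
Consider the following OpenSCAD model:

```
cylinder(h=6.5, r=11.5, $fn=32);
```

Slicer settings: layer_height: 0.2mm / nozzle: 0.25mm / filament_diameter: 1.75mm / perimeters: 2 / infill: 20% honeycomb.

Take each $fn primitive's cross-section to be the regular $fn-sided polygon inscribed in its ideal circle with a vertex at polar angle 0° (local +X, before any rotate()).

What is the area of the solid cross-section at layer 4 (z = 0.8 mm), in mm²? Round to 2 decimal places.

At z = 0.8 mm: the r=11.5 cylinder contributes a regular 32-gon of circumradius 11.5 (area = (32/2)·11.500²·sin(360°/32) = 412.81 mm²). Overall, the cross-section is a single solid region. Net area = 412.81 mm².

412.81 mm²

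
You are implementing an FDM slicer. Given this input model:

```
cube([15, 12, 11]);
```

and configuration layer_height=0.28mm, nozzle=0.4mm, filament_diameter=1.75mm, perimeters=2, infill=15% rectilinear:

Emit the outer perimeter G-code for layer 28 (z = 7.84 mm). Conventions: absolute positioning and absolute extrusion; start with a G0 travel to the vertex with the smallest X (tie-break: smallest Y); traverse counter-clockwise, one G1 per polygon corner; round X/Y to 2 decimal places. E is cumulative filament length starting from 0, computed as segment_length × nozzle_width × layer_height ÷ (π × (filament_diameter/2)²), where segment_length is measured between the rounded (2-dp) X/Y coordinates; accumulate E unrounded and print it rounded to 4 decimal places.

G0 X0.00 Y0.00 Z7.84
G1 X15.00 Y0.00 E0.6985
G1 X15.00 Y12.00 E1.2572
G1 X0.00 Y12.00 E1.9557
G1 X0.00 Y0.00 E2.5145

At z = 7.84 mm: the 15×12 cube contributes its full rectangle. The outline is a single polygon with 4 vertices. Extrusion per mm of travel: 0.4 × 0.28 / (π × 0.875²) = 0.046564. Accumulating E over each segment gives final E = 2.5145.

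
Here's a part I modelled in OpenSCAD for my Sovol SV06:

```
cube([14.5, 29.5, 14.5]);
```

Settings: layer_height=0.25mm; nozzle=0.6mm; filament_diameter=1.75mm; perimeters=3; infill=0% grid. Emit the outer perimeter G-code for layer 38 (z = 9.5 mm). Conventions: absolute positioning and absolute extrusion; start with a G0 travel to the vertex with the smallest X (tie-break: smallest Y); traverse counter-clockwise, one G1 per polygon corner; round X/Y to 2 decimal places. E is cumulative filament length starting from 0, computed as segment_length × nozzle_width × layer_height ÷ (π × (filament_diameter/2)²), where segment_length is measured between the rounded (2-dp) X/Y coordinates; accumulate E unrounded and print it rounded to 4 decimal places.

G0 X0.00 Y0.00 Z9.50
G1 X14.50 Y0.00 E0.9043
G1 X14.50 Y29.50 E2.7440
G1 X0.00 Y29.50 E3.6482
G1 X0.00 Y0.00 E5.4879

At z = 9.5 mm: the cube (footprint 14.5×29.5) is included at this height. The outline is a single polygon with 4 vertices. Extrusion per mm of travel: 0.6 × 0.25 / (π × 0.875²) = 0.062363. Accumulating E over each segment gives final E = 5.4879.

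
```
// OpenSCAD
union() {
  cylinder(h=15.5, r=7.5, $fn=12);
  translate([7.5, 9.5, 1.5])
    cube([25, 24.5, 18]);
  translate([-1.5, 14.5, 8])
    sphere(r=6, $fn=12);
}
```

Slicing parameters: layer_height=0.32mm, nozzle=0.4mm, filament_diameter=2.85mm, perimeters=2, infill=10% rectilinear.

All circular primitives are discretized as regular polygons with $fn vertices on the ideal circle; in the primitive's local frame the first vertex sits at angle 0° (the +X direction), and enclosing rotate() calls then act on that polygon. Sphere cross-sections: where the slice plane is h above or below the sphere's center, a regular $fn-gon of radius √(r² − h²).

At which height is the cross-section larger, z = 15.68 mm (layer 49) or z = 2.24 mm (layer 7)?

Layer 49 (z = 15.68): the cylinder does not reach this height (z outside [0, 15.5]); the cube at (7.5, 9.5) is present — its section is the full 25×24.5 rectangle (area 612.50 mm²); the sphere at (-1.5, 14.5) is absent (|z−center|=7.680 > r=6); Taking the union: only the 25×24.5 cube at (7.5, 9.5) is present, so the union is just that shape — area = 612.50 mm². So its area = 612.50 mm². Layer 7 (z = 2.24): the r=7.5 cylinder contributes a regular 12-gon of circumradius 7.5 (area = (12/2)·7.500²·sin(360°/12) = 168.75 mm²); the 25×24.5 cube at (7.5, 9.5) contributes its full rectangle (area 612.50 mm²); the r=6 sphere at (-1.5, 14.5) contributes a regular 12-gon of circumradius √(6²−5.76²) = 1.680 (area = (12/2)·1.680²·sin(360°/12) = 8.47 mm²); Merging all regions: the 3 present regions are separate (no shared area or edge), so areas and boundary lengths simply add and each stays a separate island — area = 789.72 mm². So its area = 789.72 mm². Layer 7 is larger (789.72 vs 612.50 mm²).

layer 7 (z = 2.24 mm)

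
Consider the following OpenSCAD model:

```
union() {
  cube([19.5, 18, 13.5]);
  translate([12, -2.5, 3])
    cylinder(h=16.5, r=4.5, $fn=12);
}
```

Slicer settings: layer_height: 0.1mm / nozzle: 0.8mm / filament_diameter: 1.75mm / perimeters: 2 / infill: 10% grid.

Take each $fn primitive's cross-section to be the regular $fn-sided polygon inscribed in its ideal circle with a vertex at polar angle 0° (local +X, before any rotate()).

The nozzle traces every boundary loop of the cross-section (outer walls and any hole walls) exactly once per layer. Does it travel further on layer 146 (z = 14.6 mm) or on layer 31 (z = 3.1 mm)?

layer 31 (z = 3.1 mm)

Layer 146 (z = 14.6): the cube is not intersected at this z (z outside [0, 13.5]); the r=4.5 cylinder at (12, -2.5) gives a regular 12-gon of circumradius 4.5 (constant along its height) (perimeter = 2·12·4.500·sin(180°/12) = 27.95 mm); Taking the union: only the r=4.5 cylinder at (12, -2.5) is present, so the union is just that shape — boundary = 27.95 mm. So its perimeter = 27.95 mm. Layer 31 (z = 3.1): the cube (footprint 19.5×18) is included at this height (perimeter 75.00 mm); the r=4.5 cylinder at (12, -2.5) gives a regular 12-gon of circumradius 4.5 (constant along its height) (perimeter = 2·12·4.500·sin(180°/12) = 27.95 mm); Merging all regions: the regions partially overlap (shared area 9.60 mm²), so the edge portions inside another operand are dropped and the merged outline is re-measured after clipping — boundary = 87.05 mm. So its perimeter = 87.05 mm. Layer 31 is larger (87.05 vs 27.95 mm).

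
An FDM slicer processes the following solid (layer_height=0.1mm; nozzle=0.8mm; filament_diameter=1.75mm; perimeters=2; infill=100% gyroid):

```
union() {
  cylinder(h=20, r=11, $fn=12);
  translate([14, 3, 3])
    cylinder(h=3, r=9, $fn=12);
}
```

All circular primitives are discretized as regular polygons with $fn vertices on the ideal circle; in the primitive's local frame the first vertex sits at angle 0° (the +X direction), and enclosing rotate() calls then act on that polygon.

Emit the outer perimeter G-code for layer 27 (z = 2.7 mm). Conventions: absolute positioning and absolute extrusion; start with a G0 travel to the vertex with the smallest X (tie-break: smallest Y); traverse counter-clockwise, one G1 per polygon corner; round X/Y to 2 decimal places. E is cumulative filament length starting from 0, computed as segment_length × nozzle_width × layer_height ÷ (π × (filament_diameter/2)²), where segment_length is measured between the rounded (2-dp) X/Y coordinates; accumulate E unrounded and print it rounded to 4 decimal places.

G0 X-11.00 Y0.00 Z2.70
G1 X-9.53 Y-5.50 E0.1894
G1 X-5.50 Y-9.53 E0.3789
G1 X0.00 Y-11.00 E0.5683
G1 X5.50 Y-9.53 E0.7576
G1 X9.53 Y-5.50 E0.9472
G1 X11.00 Y0.00 E1.1365
G1 X9.53 Y5.50 E1.3259
G1 X5.50 Y9.53 E1.5154
G1 X0.00 Y11.00 E1.7048
G1 X-5.50 Y9.53 E1.8941
G1 X-9.53 Y5.50 E2.0837
G1 X-11.00 Y0.00 E2.2731

At z = 2.7 mm: the cylinder: section is a regular 12-gon, circumradius r=11; the cylinder at (14, 3) is not intersected at this z (z outside [3, 6]); Taking the union: only the r=11 cylinder is present, so the union is just that shape — 1 connected region. The outline is a single polygon with 12 vertices. Extrusion per mm of travel: 0.8 × 0.1 / (π × 0.875²) = 0.033260. Accumulating E over each segment gives final E = 2.2731.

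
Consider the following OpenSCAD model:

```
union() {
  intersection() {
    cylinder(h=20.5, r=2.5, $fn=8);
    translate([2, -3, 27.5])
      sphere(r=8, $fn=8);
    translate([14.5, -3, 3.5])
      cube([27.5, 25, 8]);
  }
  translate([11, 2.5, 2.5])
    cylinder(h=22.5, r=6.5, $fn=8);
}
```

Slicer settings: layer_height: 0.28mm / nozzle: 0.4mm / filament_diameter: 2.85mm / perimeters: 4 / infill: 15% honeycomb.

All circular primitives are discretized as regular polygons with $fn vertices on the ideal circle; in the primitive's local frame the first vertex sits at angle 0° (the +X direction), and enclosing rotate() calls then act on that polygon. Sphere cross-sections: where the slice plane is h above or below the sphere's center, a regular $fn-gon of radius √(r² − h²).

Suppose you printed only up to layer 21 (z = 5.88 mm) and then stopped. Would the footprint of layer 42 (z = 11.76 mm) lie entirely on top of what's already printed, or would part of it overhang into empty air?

Compare the two slices. At z = 5.88: the r=2.5 cylinder contributes a regular 8-gon of circumradius 2.5 (area = (8/2)·2.500²·sin(360°/8) = 17.68 mm²); the sphere at (2, -3) is absent (|z−center|=21.620 > r=8); the cube at (14.5, -3) is present — its section is the full 27.5×25 rectangle (area 687.50 mm²); After intersecting: at least one operand is absent at this height, so nothing remains; the cylinder at (11, 2.5): section is a regular 8-gon, circumradius r=6.5 (area = (8/2)·6.500²·sin(360°/8) = 119.50 mm²); Merging all regions: only the r=6.5 cylinder at (11, 2.5) is present, so the union is just that shape — area = 119.50 mm². At z = 11.76: the r=2.5 cylinder gives a regular 8-gon of circumradius 2.5 (constant along its height) (area = (8/2)·2.500²·sin(360°/8) = 17.68 mm²); the sphere at (2, -3) does not reach this height (|z−center|=15.740 > r=8); the cube at (14.5, -3) is not intersected at this z (z outside [3.5, 11.5]); Keeping only the common overlap: at least one operand is absent at this height, so nothing remains; the r=6.5 cylinder at (11, 2.5) contributes a regular 8-gon of circumradius 6.5 (area = (8/2)·6.500²·sin(360°/8) = 119.50 mm²); Combining (union): only the r=6.5 cylinder at (11, 2.5) is present, so the union is just that shape — area = 119.50 mm². Checking containment: the cross-section at z = 11.76 is a subset of the cross-section at z = 5.88.

entirely on top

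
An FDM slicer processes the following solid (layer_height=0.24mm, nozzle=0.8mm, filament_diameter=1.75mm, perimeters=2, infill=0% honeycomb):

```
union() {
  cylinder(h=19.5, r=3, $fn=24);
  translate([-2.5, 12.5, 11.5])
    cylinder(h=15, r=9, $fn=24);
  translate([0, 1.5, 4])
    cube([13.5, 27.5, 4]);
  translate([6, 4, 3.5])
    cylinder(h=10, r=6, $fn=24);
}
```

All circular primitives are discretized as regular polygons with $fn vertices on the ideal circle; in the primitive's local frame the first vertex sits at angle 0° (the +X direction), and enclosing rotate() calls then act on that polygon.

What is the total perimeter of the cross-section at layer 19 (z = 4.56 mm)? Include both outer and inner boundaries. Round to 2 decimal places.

At z = 4.56 mm: the r=3 cylinder contributes a regular 24-gon of circumradius 3 (perimeter = 2·24·3.000·sin(180°/24) = 18.80 mm); the cylinder at (-2.5, 12.5) does not reach this height (z outside [11.5, 26.5]); the cube at (0, 1.5) (footprint 13.5×27.5) is included at this height (perimeter 82.00 mm); the r=6 cylinder at (6, 4) gives a regular 24-gon of circumradius 6 (constant along its height) (perimeter = 2·24·6.000·sin(180°/24) = 37.59 mm); Merging all regions: the regions partially overlap (shared area 91.10 mm²), so the edge portions inside another operand are dropped and the merged outline is re-measured after clipping — boundary = 92.33 mm. Overall, the cross-section is a single solid region. Total boundary length (outer) = 92.33 mm.

92.33 mm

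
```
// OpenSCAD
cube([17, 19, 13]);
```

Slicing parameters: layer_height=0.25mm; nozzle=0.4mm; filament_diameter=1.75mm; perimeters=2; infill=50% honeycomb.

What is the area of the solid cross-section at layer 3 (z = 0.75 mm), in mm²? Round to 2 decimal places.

323.00 mm²

At z = 0.75 mm: the cube (footprint 17×19) is included at this height (area 323.00 mm²). Overall, the cross-section is a single solid region. Net area = 323.00 mm².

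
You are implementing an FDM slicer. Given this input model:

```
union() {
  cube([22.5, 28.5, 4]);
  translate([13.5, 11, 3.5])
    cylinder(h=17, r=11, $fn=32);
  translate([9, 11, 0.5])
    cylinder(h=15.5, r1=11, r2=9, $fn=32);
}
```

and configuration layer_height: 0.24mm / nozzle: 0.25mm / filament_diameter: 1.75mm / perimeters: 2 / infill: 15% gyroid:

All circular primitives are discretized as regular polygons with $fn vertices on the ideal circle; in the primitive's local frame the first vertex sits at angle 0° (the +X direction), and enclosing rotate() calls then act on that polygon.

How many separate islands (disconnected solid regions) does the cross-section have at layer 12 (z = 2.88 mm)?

1

At z = 2.88 mm: the cube is present — its section is the full 22.5×28.5 rectangle; the cylinder at (13.5, 11) does not reach this height (z outside [3.5, 20.5]); the cone at (9, 11): at t=0.154 of its height the radius interpolates to r₁+(r₂−r₁)t = 10.693, giving a regular 32-gon of that circumradius; Taking the union: the regions partially overlap (shared area 344.07 mm²), so overlapping operands fuse into one piece — 1 connected region. Overall, the cross-section is a single solid region. Island count = 1.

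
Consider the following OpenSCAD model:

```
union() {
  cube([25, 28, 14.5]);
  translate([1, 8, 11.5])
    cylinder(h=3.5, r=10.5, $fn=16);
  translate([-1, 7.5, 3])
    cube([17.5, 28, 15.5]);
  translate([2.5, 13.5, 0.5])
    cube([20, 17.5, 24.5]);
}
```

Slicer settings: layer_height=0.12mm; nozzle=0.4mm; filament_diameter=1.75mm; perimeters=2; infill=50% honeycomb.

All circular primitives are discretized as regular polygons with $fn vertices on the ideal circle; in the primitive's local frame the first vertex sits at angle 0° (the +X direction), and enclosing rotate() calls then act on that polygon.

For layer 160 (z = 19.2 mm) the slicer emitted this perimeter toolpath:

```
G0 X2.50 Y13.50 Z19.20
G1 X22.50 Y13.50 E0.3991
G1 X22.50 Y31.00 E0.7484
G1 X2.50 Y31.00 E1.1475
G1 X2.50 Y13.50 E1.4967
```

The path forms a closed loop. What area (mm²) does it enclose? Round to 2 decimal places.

Apply the shoelace formula to the sequence of (X, Y) vertices; enclosed area = 350.00 mm².

350.00 mm²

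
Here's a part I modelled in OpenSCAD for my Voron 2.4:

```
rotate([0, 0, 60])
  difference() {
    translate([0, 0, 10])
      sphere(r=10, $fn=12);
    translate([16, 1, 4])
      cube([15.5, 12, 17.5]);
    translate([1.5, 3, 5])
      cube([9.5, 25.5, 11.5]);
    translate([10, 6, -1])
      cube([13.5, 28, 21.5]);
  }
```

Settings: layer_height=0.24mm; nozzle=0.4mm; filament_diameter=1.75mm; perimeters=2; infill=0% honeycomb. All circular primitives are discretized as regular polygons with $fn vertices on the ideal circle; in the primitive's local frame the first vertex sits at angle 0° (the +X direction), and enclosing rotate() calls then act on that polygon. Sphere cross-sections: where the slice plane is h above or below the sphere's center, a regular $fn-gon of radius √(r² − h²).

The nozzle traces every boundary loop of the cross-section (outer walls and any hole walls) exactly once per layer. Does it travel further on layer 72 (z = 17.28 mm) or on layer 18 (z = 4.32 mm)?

layer 18 (z = 4.32 mm)

Layer 72 (z = 17.28): the r=10 sphere contributes a regular 12-gon of circumradius √(10²−7.28²) = 6.856 (perimeter = 2·12·6.856·sin(180°/12) = 42.59 mm); the cube at (16, 1) is present — its section is the full 15.5×12 rectangle (perimeter 55.00 mm); the cube at (1.5, 3) does not reach this height (z outside [5, 16.5]); the 13.5×28 cube at (10, 6) contributes its full rectangle (perimeter 83.00 mm); After the difference (first − rest): starting from the r=10 sphere, the 15.5×12 cube at (16, 1) misses the remaining region (no effect); the 13.5×28 cube at (10, 6) misses the remaining region (no effect) — boundary = 42.59 mm; (rotated 60° about Z; rotation is an isometry so areas/perimeters/island counts are preserved). So its perimeter = 42.59 mm. Layer 18 (z = 4.32): the r=10 sphere slices to a regular 12-gon of circumradius 8.230 (√(r²−h²) with h=5.68 from center) (perimeter = 2·12·8.230·sin(180°/12) = 51.12 mm); the 15.5×12 cube at (16, 1) contributes its full rectangle (perimeter 55.00 mm); the cube at (1.5, 3) is absent (z outside [5, 16.5]); the 13.5×28 cube at (10, 6) contributes its full rectangle (perimeter 83.00 mm); Taking the first minus the rest: starting from the r=10 sphere, the 15.5×12 cube at (16, 1) misses the remaining region (no effect); the 13.5×28 cube at (10, 6) misses the remaining region (no effect) — boundary = 51.12 mm; (whole slice rotated 60° about Z — lengths, areas and connectivity unchanged). So its perimeter = 51.12 mm. Layer 18 is larger (51.12 vs 42.59 mm).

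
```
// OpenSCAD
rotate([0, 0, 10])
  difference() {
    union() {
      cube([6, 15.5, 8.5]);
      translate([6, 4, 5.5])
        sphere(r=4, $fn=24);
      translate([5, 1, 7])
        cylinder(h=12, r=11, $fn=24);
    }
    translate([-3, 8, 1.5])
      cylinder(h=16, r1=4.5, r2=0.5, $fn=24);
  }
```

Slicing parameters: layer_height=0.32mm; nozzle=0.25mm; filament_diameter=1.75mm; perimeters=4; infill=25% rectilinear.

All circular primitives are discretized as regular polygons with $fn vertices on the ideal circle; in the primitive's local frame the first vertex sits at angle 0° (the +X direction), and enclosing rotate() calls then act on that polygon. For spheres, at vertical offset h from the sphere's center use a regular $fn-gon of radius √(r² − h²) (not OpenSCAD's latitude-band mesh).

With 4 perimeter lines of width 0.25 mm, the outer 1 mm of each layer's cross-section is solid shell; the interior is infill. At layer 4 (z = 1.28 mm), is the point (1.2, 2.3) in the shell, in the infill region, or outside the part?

At z = 1.28 mm: the 6×15.5 cube contributes its full rectangle; the sphere at (6, 4) is not intersected at this z (|z−center|=4.220 > r=4); the cylinder at (5, 1) is absent (z outside [7, 19]); Merging all regions: only the 6×15.5 cube is present, so the union is just that shape — 1 connected region; the cone at (-3, 8) is absent (z outside [1.5, 17.5]); After the difference (first − rest): none of the subtracted shapes is present at this height, so that combined region is unchanged — 1 connected region; (rotated 10° about Z; rotation is an isometry so areas/perimeters/island counts are preserved). Overall, the cross-section is a single solid region. Undo the 10° rotation: the query point maps to (1.581, 2.057) in the un-rotated model frame. The nearest boundary edge runs (0.00, 15.50)→(0.00, 0.00); distance from the point to it = 1.58 mm. The point is inside the cross-section and 1.58 mm from the nearest boundary — more than the 1 mm shell width (4 × 0.25), so it's in the infill interior.

infill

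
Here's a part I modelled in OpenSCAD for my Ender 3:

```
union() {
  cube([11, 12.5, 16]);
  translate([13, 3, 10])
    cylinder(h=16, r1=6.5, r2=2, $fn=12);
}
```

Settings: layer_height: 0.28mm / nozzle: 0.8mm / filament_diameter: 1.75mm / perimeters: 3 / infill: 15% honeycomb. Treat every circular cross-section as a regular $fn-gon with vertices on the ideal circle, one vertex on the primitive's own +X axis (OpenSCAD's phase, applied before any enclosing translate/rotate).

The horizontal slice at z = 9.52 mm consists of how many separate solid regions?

At z = 9.52 mm: the 11×12.5 cube contributes its full rectangle; the cone at (13, 3) is absent (z outside [10, 26]); Combining (union): only the 11×12.5 cube is present, so the union is just that shape — 1 connected region. The result has 1 disconnected region.

1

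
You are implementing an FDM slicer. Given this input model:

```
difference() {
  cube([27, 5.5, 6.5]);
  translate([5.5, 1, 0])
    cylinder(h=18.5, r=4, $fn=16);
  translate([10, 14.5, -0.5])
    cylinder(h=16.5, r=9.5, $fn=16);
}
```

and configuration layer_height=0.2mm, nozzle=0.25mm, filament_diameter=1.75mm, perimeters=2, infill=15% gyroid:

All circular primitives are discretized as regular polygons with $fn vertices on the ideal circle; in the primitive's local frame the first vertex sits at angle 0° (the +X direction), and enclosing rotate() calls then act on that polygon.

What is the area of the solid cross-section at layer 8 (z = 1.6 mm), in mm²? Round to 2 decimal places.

114.95 mm²

At z = 1.6 mm: the cube (footprint 27×5.5) is included at this height (area 148.50 mm²); the cylinder at (5.5, 1): section is a regular 16-gon, circumradius r=4 (area = (16/2)·4.000²·sin(360°/16) = 48.98 mm²); the cylinder at (10, 14.5): section is a regular 16-gon, circumradius r=9.5 (area = (16/2)·9.500²·sin(360°/16) = 276.30 mm²); After the difference (first − rest): starting from the 27×5.5 cube (148.50 mm²), the r=4 cylinder at (5.5, 1) partially overlaps it — only the 32.29 mm² overlap (of its 48.98 mm²) is removed, clipping the outline; the r=9.5 cylinder at (10, 14.5) partially overlaps it — only the 1.26 mm² overlap (of its 276.30 mm²) is removed, clipping the outline — area = 114.95 mm². Overall, the cross-section is a single solid region. Net area = 114.95 mm².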